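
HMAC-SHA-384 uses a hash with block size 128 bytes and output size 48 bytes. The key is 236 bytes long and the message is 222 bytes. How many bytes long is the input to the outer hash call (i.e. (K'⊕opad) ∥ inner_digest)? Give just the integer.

Key is 236 > 128 bytes, so it is hashed to 48 bytes then zero-padded to 128: |K'| = 128.
Outer input = (K'⊕opad) ∥ H(inner) → 128 + 48 = 176 bytes.

176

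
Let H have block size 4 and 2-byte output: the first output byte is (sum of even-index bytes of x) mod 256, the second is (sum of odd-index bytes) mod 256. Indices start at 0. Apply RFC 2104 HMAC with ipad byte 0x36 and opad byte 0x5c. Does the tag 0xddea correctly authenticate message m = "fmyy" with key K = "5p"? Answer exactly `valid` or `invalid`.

valid

Key "5p" = 35 70 is 2 bytes ≤ B = 4; zero-pad to 4 bytes: K' = 35 70 00 00.
K' ⊕ ipad = 03 46 36 36; K' ⊕ opad = 69 2c 5c 5c.
Inner hash: even-index sum = 280 mod 256 = 24; odd-index sum = 354 mod 256 = 98 → 18 62.
Outer hash (recomputed tag): even-index sum = 221 mod 256 = 221; odd-index sum = 234 mod 256 = 234 → dd ea.
Recomputed tag = ddea; claimed = ddea → match.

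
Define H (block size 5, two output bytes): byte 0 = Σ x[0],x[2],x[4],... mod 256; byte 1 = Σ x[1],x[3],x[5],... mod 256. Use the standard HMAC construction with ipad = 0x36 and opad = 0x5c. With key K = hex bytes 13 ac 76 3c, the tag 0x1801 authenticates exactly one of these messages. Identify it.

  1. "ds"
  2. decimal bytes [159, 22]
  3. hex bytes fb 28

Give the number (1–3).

Key hex bytes 13 ac 76 3c is 4 bytes ≤ B = 5; zero-pad to 5 bytes: K' = 13 ac 76 3c 00.
K' ⊕ ipad = 25 9a 40 0a 36; K' ⊕ opad = 4f f0 2a 60 5c.
m1: inner = H(25 9a 40 0a 36 64 73) = 0e 08; tag = H(4f f0 2a 60 5c 0e 08) = dd5e
m2: inner = H(25 9a 40 0a 36 9f 16) = b1 43; tag = H(4f f0 2a 60 5c b1 43) = 1801 ← matches
m3: inner = H(25 9a 40 0a 36 fb 28) = c3 9f; tag = H(4f f0 2a 60 5c c3 9f) = 7413

2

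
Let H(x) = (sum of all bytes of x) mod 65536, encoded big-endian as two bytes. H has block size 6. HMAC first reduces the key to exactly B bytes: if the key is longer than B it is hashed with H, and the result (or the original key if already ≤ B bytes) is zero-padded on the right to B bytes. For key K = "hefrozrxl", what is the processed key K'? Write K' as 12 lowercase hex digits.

03e400000000

|K| = 9 > B = 6, so first hash the key.
H(K): sum = 104+101+102+114+111+122+114+120+108 = 996 → 03 e4.
Zero-pad H(K) = 03 e4 to 6 bytes: K' = 03 e4 00 00 00 00.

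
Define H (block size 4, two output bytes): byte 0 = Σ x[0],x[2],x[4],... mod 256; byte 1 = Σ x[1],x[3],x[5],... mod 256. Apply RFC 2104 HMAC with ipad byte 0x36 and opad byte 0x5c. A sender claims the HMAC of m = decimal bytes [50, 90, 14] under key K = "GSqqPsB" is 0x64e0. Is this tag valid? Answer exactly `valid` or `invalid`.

invalid

Key "GSqqPsB" = 47 53 71 71 50 73 42 is 7 bytes > B = 4, so hash it first: H(key) = 4a 37, then zero-pad to 4 bytes: K' = 4a 37 00 00.
K' ⊕ ipad = 7c 01 36 36; K' ⊕ opad = 16 6b 5c 5c.
Inner hash: even-index sum = 242 mod 256 = 242; odd-index sum = 145 mod 256 = 145 → f2 91.
Outer hash (recomputed tag): even-index sum = 356 mod 256 = 100; odd-index sum = 344 mod 256 = 88 → 64 58.
Recomputed tag = 6458; claimed = 64e0 → mismatch.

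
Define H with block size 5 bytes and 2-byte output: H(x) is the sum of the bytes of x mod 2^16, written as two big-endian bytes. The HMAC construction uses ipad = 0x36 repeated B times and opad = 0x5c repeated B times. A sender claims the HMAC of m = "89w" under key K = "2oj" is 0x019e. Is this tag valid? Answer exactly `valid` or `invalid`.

valid

Key "2oj" = 32 6f 6a is 3 bytes ≤ B = 5; zero-pad to 5 bytes: K' = 32 6f 6a 00 00.
K' ⊕ ipad = 04 59 5c 36 36; K' ⊕ opad = 6e 33 36 5c 5c.
Inner hash: sum = 4+89+92+54+54+56+57+119 = 525 → 02 0d.
Outer hash (recomputed tag): sum = 110+51+54+92+92+2+13 = 414 → 01 9e.
Recomputed tag = 019e; claimed = 019e → match.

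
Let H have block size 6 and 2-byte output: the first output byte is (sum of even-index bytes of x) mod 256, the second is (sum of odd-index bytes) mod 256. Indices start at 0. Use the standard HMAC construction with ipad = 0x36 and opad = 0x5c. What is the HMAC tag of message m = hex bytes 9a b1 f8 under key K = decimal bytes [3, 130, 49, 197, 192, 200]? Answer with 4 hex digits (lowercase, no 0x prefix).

2c61

Key decimal bytes [3, 130, 49, 197, 192, 200] = 03 82 31 c5 c0 c8 is exactly B = 6 bytes: K' = 03 82 31 c5 c0 c8.
K' ⊕ ipad = 35 b4 07 f3 f6 fe.  K' ⊕ opad = 5f de 6d 99 9c 94.
Inner input = (K'⊕ipad) ∥ m = 35 b4 07 f3 f6 fe ∥ 9a b1 f8.
Inner hash: even-index sum = 708 mod 256 = 196; odd-index sum = 854 mod 256 = 86 → c4 56.
Outer input = (K'⊕opad) ∥ inner = 5f de 6d 99 9c 94 ∥ c4 56.
Outer hash (tag): even-index sum = 556 mod 256 = 44; odd-index sum = 609 mod 256 = 97 → 2c 61.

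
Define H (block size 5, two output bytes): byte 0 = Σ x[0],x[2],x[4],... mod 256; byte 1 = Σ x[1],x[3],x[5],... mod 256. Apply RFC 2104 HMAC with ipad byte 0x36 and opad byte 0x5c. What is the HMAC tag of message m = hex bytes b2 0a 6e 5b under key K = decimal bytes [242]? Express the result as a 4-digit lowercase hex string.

Key decimal bytes [242] = f2 is 1 byte ≤ B = 5; zero-pad to 5 bytes: K' = f2 00 00 00 00.
K' ⊕ ipad = c4 36 36 36 36.  K' ⊕ opad = ae 5c 5c 5c 5c.
Inner input = (K'⊕ipad) ∥ m = c4 36 36 36 36 ∥ b2 0a 6e 5b.
Inner hash: even-index sum = 405 mod 256 = 149; odd-index sum = 396 mod 256 = 140 → 95 8c.
Outer input = (K'⊕opad) ∥ inner = ae 5c 5c 5c 5c ∥ 95 8c.
Outer hash (tag): even-index sum = 498 mod 256 = 242; odd-index sum = 333 mod 256 = 77 → f2 4d.

f24d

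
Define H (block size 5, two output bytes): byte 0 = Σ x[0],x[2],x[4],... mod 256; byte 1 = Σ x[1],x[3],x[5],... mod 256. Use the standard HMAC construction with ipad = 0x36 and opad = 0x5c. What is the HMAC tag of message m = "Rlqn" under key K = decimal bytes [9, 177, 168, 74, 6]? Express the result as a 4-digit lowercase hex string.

69ea

Key decimal bytes [9, 177, 168, 74, 6] = 09 b1 a8 4a 06 is exactly B = 5 bytes: K' = 09 b1 a8 4a 06.
K' ⊕ ipad = 3f 87 9e 7c 30.  K' ⊕ opad = 55 ed f4 16 5a.
Inner input = (K'⊕ipad) ∥ m = 3f 87 9e 7c 30 ∥ 52 6c 71 6e.
Inner hash: even-index sum = 487 mod 256 = 231; odd-index sum = 454 mod 256 = 198 → e7 c6.
Outer input = (K'⊕opad) ∥ inner = 55 ed f4 16 5a ∥ e7 c6.
Outer hash (tag): even-index sum = 617 mod 256 = 105; odd-index sum = 490 mod 256 = 234 → 69 ea.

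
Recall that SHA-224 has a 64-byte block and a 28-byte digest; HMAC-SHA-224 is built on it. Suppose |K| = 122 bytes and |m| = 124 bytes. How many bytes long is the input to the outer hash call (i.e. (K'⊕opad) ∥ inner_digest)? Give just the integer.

Key is 122 > 64 bytes, so it is hashed to 28 bytes then zero-padded to 64: |K'| = 64.
Outer input = (K'⊕opad) ∥ H(inner) → 64 + 28 = 92 bytes.

92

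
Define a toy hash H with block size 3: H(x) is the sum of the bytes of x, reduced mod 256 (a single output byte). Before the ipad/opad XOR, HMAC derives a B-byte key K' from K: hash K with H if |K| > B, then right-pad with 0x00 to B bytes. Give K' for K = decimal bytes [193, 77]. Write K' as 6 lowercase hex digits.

Key decimal bytes [193, 77] = c1 4d is 2 bytes ≤ B = 3; zero-pad to 3 bytes: K' = c1 4d 00.

c14d00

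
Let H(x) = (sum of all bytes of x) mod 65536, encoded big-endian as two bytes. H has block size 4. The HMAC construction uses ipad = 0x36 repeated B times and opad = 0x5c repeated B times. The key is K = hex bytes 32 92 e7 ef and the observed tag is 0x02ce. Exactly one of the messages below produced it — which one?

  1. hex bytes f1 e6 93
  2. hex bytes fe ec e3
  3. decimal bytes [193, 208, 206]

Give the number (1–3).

Key hex bytes 32 92 e7 ef is exactly B = 4 bytes: K' = 32 92 e7 ef.
K' ⊕ ipad = 04 a4 d1 d9; K' ⊕ opad = 6e ce bb b3.
m1: inner = H(04 a4 d1 d9 f1 e6 93) = 04 bc; tag = H(6e ce bb b3 04 bc) = 036a
m2: inner = H(04 a4 d1 d9 fe ec e3) = 05 1f; tag = H(6e ce bb b3 05 1f) = 02ce ← matches
m3: inner = H(04 a4 d1 d9 c1 d0 ce) = 04 b1; tag = H(6e ce bb b3 04 b1) = 035f

2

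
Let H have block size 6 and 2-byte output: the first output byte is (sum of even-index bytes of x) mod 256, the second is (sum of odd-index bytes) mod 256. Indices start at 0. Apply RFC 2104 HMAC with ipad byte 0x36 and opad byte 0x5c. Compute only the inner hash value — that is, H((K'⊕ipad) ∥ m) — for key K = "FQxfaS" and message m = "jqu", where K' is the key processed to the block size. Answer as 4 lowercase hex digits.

Key "FQxfaS" = 46 51 78 66 61 53 is exactly B = 6 bytes: K' = 46 51 78 66 61 53.
K' ⊕ ipad = 70 67 4e 50 57 65.
Inner input = 70 67 4e 50 57 65 ∥ 6a 71 75.
Inner hash: even-index sum = 500 mod 256 = 244; odd-index sum = 397 mod 256 = 141 → f4 8d.

f48d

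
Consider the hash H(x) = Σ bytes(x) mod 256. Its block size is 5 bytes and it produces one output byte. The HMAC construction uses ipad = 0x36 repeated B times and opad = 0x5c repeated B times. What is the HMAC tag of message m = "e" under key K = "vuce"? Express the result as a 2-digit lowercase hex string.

ed

Key "vuce" = 76 75 63 65 is 4 bytes ≤ B = 5; zero-pad to 5 bytes: K' = 76 75 63 65 00.
K' ⊕ ipad = 40 43 55 53 36.  K' ⊕ opad = 2a 29 3f 39 5c.
Inner input = (K'⊕ipad) ∥ m = 40 43 55 53 36 ∥ 65.
Inner hash: sum = 64+67+85+83+54+101 = 454; mod 256 = 198 → c6.
Outer input = (K'⊕opad) ∥ inner = 2a 29 3f 39 5c ∥ c6.
Outer hash (tag): sum = 42+41+63+57+92+198 = 493; mod 256 = 237 → ed.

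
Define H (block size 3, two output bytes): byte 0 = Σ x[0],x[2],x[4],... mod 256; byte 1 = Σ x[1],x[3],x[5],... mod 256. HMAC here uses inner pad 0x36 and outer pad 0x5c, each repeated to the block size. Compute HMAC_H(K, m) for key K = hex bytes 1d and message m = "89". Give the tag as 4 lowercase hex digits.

Key hex bytes 1d is 1 byte ≤ B = 3; zero-pad to 3 bytes: K' = 1d 00 00.
K' ⊕ ipad = 2b 36 36.  K' ⊕ opad = 41 5c 5c.
Inner input = (K'⊕ipad) ∥ m = 2b 36 36 ∥ 38 39.
Inner hash: even-index sum = 154 mod 256 = 154; odd-index sum = 110 mod 256 = 110 → 9a 6e.
Outer input = (K'⊕opad) ∥ inner = 41 5c 5c ∥ 9a 6e.
Outer hash (tag): even-index sum = 267 mod 256 = 11; odd-index sum = 246 mod 256 = 246 → 0b f6.

0bf6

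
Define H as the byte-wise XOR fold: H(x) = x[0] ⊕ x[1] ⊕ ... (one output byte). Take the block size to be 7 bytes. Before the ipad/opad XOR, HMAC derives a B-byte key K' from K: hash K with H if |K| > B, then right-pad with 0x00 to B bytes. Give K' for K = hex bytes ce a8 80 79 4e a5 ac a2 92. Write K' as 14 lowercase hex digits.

|K| = 9 > B = 7, so first hash the key.
H(K): XOR ce⊕a8⊕80⊕79⊕4e⊕a5⊕ac⊕a2⊕92 = e8.
Zero-pad H(K) = e8 to 7 bytes: K' = e8 00 00 00 00 00 00.

e8000000000000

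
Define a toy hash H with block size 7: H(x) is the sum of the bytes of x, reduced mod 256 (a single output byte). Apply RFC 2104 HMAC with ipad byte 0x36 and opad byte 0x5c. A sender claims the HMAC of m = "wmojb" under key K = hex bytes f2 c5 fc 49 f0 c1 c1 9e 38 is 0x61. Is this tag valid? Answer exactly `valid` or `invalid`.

Key hex bytes f2 c5 fc 49 f0 c1 c1 9e 38 is 9 bytes > B = 7, so hash it first: H(key) = 44, then zero-pad to 7 bytes: K' = 44 00 00 00 00 00 00.
K' ⊕ ipad = 72 36 36 36 36 36 36; K' ⊕ opad = 18 5c 5c 5c 5c 5c 5c.
Inner hash: sum = 114+54+54+54+54+54+54+119+109+111+106+98 = 981; mod 256 = 213 → d5.
Outer hash (recomputed tag): sum = 24+92+92+92+92+92+92+213 = 789; mod 256 = 21 → 15.
Recomputed tag = 15; claimed = 61 → mismatch.

invalid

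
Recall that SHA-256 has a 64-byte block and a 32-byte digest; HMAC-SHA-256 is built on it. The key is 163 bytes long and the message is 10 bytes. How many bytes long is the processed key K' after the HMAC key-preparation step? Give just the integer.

64

Key is 163 > 64 bytes, so it is hashed to 32 bytes then zero-padded to 64: |K'| = 64.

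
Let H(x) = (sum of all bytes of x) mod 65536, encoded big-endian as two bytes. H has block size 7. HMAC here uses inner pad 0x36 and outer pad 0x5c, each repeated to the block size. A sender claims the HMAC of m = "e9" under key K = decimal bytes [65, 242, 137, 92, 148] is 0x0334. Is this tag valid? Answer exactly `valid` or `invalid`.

Key decimal bytes [65, 242, 137, 92, 148] = 41 f2 89 5c 94 is 5 bytes ≤ B = 7; zero-pad to 7 bytes: K' = 41 f2 89 5c 94 00 00.
K' ⊕ ipad = 77 c4 bf 6a a2 36 36; K' ⊕ opad = 1d ae d5 00 c8 5c 5c.
Inner hash: sum = 119+196+191+106+162+54+54+101+57 = 1040 → 04 10.
Outer hash (recomputed tag): sum = 29+174+213+0+200+92+92+4+16 = 820 → 03 34.
Recomputed tag = 0334; claimed = 0334 → match.

valid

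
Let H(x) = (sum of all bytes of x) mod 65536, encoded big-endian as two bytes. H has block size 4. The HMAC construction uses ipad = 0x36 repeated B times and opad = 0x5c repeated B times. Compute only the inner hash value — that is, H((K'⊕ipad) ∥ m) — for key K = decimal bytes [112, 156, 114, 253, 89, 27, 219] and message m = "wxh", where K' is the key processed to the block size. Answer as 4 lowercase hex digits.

02f4

Key decimal bytes [112, 156, 114, 253, 89, 27, 219] = 70 9c 72 fd 59 1b db is 7 bytes > B = 4, so hash it first: H(key) = 03 ca, then zero-pad to 4 bytes: K' = 03 ca 00 00.
K' ⊕ ipad = 35 fc 36 36.
Inner input = 35 fc 36 36 ∥ 77 78 68.
Inner hash: sum = 53+252+54+54+119+120+104 = 756 → 02 f4.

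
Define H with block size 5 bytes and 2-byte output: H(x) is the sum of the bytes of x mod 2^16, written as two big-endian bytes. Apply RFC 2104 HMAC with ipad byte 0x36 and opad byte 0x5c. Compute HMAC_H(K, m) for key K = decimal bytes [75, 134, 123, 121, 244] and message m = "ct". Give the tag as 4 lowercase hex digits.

024a

Key decimal bytes [75, 134, 123, 121, 244] = 4b 86 7b 79 f4 is exactly B = 5 bytes: K' = 4b 86 7b 79 f4.
K' ⊕ ipad = 7d b0 4d 4f c2.  K' ⊕ opad = 17 da 27 25 a8.
Inner input = (K'⊕ipad) ∥ m = 7d b0 4d 4f c2 ∥ 63 74.
Inner hash: sum = 125+176+77+79+194+99+116 = 866 → 03 62.
Outer input = (K'⊕opad) ∥ inner = 17 da 27 25 a8 ∥ 03 62.
Outer hash (tag): sum = 23+218+39+37+168+3+98 = 586 → 02 4a.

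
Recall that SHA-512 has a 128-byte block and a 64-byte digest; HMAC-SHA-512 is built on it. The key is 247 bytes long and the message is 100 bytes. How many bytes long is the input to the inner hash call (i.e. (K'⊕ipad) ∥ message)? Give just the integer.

228

Key is 247 > 128 bytes, so it is hashed to 64 bytes then zero-padded to 128: |K'| = 128.
Inner input = (K'⊕ipad) ∥ m → 128 + 100 = 228 bytes.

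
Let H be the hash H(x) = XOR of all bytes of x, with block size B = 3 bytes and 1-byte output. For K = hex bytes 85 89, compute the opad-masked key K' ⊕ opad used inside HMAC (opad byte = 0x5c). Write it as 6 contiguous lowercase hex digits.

d9d55c

Key hex bytes 85 89 is 2 bytes ≤ B = 3; zero-pad to 3 bytes: K' = 85 89 00.
XOR each byte with 0x5c: 85⊕5c=d9, 89⊕5c=d5, 00⊕5c=5c.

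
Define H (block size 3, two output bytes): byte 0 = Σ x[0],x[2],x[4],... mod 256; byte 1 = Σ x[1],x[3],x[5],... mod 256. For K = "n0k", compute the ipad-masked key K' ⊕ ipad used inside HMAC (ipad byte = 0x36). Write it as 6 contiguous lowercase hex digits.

58065d

Key "n0k" = 6e 30 6b is exactly B = 3 bytes: K' = 6e 30 6b.
XOR each byte with 0x36: 6e⊕36=58, 30⊕36=06, 6b⊕36=5d.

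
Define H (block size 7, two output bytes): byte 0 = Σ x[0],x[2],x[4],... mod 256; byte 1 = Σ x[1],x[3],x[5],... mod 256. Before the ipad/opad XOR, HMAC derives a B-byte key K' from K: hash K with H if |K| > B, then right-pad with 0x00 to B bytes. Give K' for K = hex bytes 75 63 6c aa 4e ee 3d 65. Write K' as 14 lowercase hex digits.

|K| = 8 > B = 7, so first hash the key.
H(K): even-index sum = 364 mod 256 = 108; odd-index sum = 608 mod 256 = 96 → 6c 60.
Zero-pad H(K) = 6c 60 to 7 bytes: K' = 6c 60 00 00 00 00 00.

6c600000000000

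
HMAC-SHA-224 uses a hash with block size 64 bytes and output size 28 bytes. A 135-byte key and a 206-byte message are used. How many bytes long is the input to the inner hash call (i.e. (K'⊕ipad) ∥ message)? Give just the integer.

Key is 135 > 64 bytes, so it is hashed to 28 bytes then zero-padded to 64: |K'| = 64.
Inner input = (K'⊕ipad) ∥ m → 64 + 206 = 270 bytes.

270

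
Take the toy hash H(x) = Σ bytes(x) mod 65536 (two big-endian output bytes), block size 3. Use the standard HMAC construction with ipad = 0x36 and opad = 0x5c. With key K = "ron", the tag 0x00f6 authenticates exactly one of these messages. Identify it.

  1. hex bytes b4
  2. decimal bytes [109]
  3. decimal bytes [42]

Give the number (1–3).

2

Key "ron" = 72 6f 6e is exactly B = 3 bytes: K' = 72 6f 6e.
K' ⊕ ipad = 44 59 58; K' ⊕ opad = 2e 33 32.
m1: inner = H(44 59 58 b4) = 01 a9; tag = H(2e 33 32 01 a9) = 013d
m2: inner = H(44 59 58 6d) = 01 62; tag = H(2e 33 32 01 62) = 00f6 ← matches
m3: inner = H(44 59 58 2a) = 01 1f; tag = H(2e 33 32 01 1f) = 00b3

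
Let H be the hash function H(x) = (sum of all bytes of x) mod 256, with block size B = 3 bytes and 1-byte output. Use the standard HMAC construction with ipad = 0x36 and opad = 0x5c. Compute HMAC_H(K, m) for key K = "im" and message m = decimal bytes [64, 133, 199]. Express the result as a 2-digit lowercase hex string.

Key "im" = 69 6d is 2 bytes ≤ B = 3; zero-pad to 3 bytes: K' = 69 6d 00.
K' ⊕ ipad = 5f 5b 36.  K' ⊕ opad = 35 31 5c.
Inner input = (K'⊕ipad) ∥ m = 5f 5b 36 ∥ 40 85 c7.
Inner hash: sum = 95+91+54+64+133+199 = 636; mod 256 = 124 → 7c.
Outer input = (K'⊕opad) ∥ inner = 35 31 5c ∥ 7c.
Outer hash (tag): sum = 53+49+92+124 = 318; mod 256 = 62 → 3e.

3e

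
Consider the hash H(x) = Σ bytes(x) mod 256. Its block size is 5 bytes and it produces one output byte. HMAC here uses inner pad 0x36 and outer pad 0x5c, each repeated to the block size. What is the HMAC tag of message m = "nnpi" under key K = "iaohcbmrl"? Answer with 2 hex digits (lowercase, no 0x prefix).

Key "iaohcbmrl" = 69 61 6f 68 63 62 6d 72 6c is 9 bytes > B = 5, so hash it first: H(key) = b1, then zero-pad to 5 bytes: K' = b1 00 00 00 00.
K' ⊕ ipad = 87 36 36 36 36.  K' ⊕ opad = ed 5c 5c 5c 5c.
Inner input = (K'⊕ipad) ∥ m = 87 36 36 36 36 ∥ 6e 6e 70 69.
Inner hash: sum = 135+54+54+54+54+110+110+112+105 = 788; mod 256 = 20 → 14.
Outer input = (K'⊕opad) ∥ inner = ed 5c 5c 5c 5c ∥ 14.
Outer hash (tag): sum = 237+92+92+92+92+20 = 625; mod 256 = 113 → 71.

71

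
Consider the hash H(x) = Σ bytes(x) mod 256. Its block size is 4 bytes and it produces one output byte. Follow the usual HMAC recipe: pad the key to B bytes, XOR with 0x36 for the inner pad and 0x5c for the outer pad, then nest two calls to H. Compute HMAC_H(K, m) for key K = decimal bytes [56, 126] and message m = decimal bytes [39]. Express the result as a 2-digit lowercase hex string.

Key decimal bytes [56, 126] = 38 7e is 2 bytes ≤ B = 4; zero-pad to 4 bytes: K' = 38 7e 00 00.
K' ⊕ ipad = 0e 48 36 36.  K' ⊕ opad = 64 22 5c 5c.
Inner input = (K'⊕ipad) ∥ m = 0e 48 36 36 ∥ 27.
Inner hash: sum = 14+72+54+54+39 = 233 → e9.
Outer input = (K'⊕opad) ∥ inner = 64 22 5c 5c ∥ e9.
Outer hash (tag): sum = 100+34+92+92+233 = 551; mod 256 = 39 → 27.

27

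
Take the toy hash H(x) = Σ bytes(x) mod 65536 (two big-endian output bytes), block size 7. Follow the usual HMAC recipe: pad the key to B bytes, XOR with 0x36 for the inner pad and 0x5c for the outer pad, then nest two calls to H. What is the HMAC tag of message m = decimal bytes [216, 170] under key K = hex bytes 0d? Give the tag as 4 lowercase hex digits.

Key hex bytes 0d is 1 byte ≤ B = 7; zero-pad to 7 bytes: K' = 0d 00 00 00 00 00 00.
K' ⊕ ipad = 3b 36 36 36 36 36 36.  K' ⊕ opad = 51 5c 5c 5c 5c 5c 5c.
Inner input = (K'⊕ipad) ∥ m = 3b 36 36 36 36 36 36 ∥ d8 aa.
Inner hash: sum = 59+54+54+54+54+54+54+216+170 = 769 → 03 01.
Outer input = (K'⊕opad) ∥ inner = 51 5c 5c 5c 5c 5c 5c ∥ 03 01.
Outer hash (tag): sum = 81+92+92+92+92+92+92+3+1 = 637 → 02 7d.

027d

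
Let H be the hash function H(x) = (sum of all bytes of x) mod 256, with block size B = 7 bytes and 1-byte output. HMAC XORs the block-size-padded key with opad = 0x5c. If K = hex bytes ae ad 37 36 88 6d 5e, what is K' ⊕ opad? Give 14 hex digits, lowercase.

f2f16b6ad43102

Key hex bytes ae ad 37 36 88 6d 5e is exactly B = 7 bytes: K' = ae ad 37 36 88 6d 5e.
XOR each byte with 0x5c: ae⊕5c=f2, ad⊕5c=f1, 37⊕5c=6b, 36⊕5c=6a, 88⊕5c=d4, 6d⊕5c=31, 5e⊕5c=02.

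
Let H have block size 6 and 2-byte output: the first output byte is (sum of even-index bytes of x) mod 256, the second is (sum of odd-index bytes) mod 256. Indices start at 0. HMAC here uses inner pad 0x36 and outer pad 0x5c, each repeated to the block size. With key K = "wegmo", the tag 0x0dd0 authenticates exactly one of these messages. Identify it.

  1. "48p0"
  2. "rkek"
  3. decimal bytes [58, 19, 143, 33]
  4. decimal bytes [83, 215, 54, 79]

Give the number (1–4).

Key "wegmo" = 77 65 67 6d 6f is 5 bytes ≤ B = 6; zero-pad to 6 bytes: K' = 77 65 67 6d 6f 00.
K' ⊕ ipad = 41 53 51 5b 59 36; K' ⊕ opad = 2b 39 3b 31 33 5c.
m1: inner = H(41 53 51 5b 59 36 34 38 70 30) = 8f 4c; tag = H(2b 39 3b 31 33 5c 8f 4c) = 2812
m2: inner = H(41 53 51 5b 59 36 72 6b 65 6b) = c2 ba; tag = H(2b 39 3b 31 33 5c c2 ba) = 5b80
m3: inner = H(41 53 51 5b 59 36 3a 13 8f 21) = b4 18; tag = H(2b 39 3b 31 33 5c b4 18) = 4dde
m4: inner = H(41 53 51 5b 59 36 53 d7 36 4f) = 74 0a; tag = H(2b 39 3b 31 33 5c 74 0a) = 0dd0 ← matches

4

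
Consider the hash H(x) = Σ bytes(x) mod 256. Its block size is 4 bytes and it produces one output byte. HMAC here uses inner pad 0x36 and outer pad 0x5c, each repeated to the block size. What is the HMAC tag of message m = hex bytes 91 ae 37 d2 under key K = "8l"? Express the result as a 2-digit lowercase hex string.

Key "8l" = 38 6c is 2 bytes ≤ B = 4; zero-pad to 4 bytes: K' = 38 6c 00 00.
K' ⊕ ipad = 0e 5a 36 36.  K' ⊕ opad = 64 30 5c 5c.
Inner input = (K'⊕ipad) ∥ m = 0e 5a 36 36 ∥ 91 ae 37 d2.
Inner hash: sum = 14+90+54+54+145+174+55+210 = 796; mod 256 = 28 → 1c.
Outer input = (K'⊕opad) ∥ inner = 64 30 5c 5c ∥ 1c.
Outer hash (tag): sum = 100+48+92+92+28 = 360; mod 256 = 104 → 68.

68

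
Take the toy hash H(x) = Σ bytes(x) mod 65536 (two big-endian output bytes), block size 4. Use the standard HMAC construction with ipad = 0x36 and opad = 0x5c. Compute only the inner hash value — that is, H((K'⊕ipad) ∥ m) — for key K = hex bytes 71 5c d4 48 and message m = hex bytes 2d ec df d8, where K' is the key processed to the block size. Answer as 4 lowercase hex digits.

Key hex bytes 71 5c d4 48 is exactly B = 4 bytes: K' = 71 5c d4 48.
K' ⊕ ipad = 47 6a e2 7e.
Inner input = 47 6a e2 7e ∥ 2d ec df d8.
Inner hash: sum = 71+106+226+126+45+236+223+216 = 1249 → 04 e1.

04e1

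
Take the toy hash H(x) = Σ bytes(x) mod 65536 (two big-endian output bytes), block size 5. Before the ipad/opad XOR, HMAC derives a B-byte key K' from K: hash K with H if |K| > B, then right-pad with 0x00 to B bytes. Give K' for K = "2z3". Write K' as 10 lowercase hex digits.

Key "2z3" = 32 7a 33 is 3 bytes ≤ B = 5; zero-pad to 5 bytes: K' = 32 7a 33 00 00.

327a330000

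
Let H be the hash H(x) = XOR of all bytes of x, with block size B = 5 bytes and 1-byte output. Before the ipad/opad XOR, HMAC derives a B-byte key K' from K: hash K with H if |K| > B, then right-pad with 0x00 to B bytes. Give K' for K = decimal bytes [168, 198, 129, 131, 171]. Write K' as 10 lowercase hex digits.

Key decimal bytes [168, 198, 129, 131, 171] = a8 c6 81 83 ab is exactly B = 5 bytes: K' = a8 c6 81 83 ab.

a8c68183ab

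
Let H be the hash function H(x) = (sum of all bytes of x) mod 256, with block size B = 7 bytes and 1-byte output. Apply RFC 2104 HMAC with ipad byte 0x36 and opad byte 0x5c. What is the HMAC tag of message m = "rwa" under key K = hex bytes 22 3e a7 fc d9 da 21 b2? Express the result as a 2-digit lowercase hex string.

Key hex bytes 22 3e a7 fc d9 da 21 b2 is 8 bytes > B = 7, so hash it first: H(key) = 89, then zero-pad to 7 bytes: K' = 89 00 00 00 00 00 00.
K' ⊕ ipad = bf 36 36 36 36 36 36.  K' ⊕ opad = d5 5c 5c 5c 5c 5c 5c.
Inner input = (K'⊕ipad) ∥ m = bf 36 36 36 36 36 36 ∥ 72 77 61.
Inner hash: sum = 191+54+54+54+54+54+54+114+119+97 = 845; mod 256 = 77 → 4d.
Outer input = (K'⊕opad) ∥ inner = d5 5c 5c 5c 5c 5c 5c ∥ 4d.
Outer hash (tag): sum = 213+92+92+92+92+92+92+77 = 842; mod 256 = 74 → 4a.

4a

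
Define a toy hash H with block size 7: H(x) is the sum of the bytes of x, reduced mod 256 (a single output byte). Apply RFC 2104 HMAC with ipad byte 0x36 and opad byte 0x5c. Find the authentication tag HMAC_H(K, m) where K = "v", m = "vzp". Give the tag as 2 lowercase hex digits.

36

Key "v" = 76 is 1 byte ≤ B = 7; zero-pad to 7 bytes: K' = 76 00 00 00 00 00 00.
K' ⊕ ipad = 40 36 36 36 36 36 36.  K' ⊕ opad = 2a 5c 5c 5c 5c 5c 5c.
Inner input = (K'⊕ipad) ∥ m = 40 36 36 36 36 36 36 ∥ 76 7a 70.
Inner hash: sum = 64+54+54+54+54+54+54+118+122+112 = 740; mod 256 = 228 → e4.
Outer input = (K'⊕opad) ∥ inner = 2a 5c 5c 5c 5c 5c 5c ∥ e4.
Outer hash (tag): sum = 42+92+92+92+92+92+92+228 = 822; mod 256 = 54 → 36.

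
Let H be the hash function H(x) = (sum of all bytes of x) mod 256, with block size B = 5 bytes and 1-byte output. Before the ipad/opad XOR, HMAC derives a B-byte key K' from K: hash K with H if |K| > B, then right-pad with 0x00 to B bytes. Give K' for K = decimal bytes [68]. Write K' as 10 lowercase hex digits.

Key decimal bytes [68] = 44 is 1 byte ≤ B = 5; zero-pad to 5 bytes: K' = 44 00 00 00 00.

4400000000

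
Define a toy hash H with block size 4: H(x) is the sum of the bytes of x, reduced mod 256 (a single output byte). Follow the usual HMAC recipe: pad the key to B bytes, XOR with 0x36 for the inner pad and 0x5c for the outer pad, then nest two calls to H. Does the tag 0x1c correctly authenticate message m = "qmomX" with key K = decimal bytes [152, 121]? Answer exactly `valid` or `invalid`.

Key decimal bytes [152, 121] = 98 79 is 2 bytes ≤ B = 4; zero-pad to 4 bytes: K' = 98 79 00 00.
K' ⊕ ipad = ae 4f 36 36; K' ⊕ opad = c4 25 5c 5c.
Inner hash: sum = 174+79+54+54+113+109+111+109+88 = 891; mod 256 = 123 → 7b.
Outer hash (recomputed tag): sum = 196+37+92+92+123 = 540; mod 256 = 28 → 1c.
Recomputed tag = 1c; claimed = 1c → match.

valid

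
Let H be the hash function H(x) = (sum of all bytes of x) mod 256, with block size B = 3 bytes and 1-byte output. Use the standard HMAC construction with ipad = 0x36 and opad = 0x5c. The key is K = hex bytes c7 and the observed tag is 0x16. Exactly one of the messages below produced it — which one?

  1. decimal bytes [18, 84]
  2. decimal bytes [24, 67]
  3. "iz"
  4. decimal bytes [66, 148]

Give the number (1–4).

1

Key hex bytes c7 is 1 byte ≤ B = 3; zero-pad to 3 bytes: K' = c7 00 00.
K' ⊕ ipad = f1 36 36; K' ⊕ opad = 9b 5c 5c.
m1: inner = H(f1 36 36 12 54) = c3; tag = H(9b 5c 5c c3) = 16 ← matches
m2: inner = H(f1 36 36 18 43) = b8; tag = H(9b 5c 5c b8) = 0b
m3: inner = H(f1 36 36 69 7a) = 40; tag = H(9b 5c 5c 40) = 93
m4: inner = H(f1 36 36 42 94) = 33; tag = H(9b 5c 5c 33) = 86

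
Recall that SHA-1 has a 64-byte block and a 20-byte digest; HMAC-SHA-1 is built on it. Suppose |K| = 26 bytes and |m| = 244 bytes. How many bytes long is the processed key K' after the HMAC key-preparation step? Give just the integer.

Key is 26 ≤ 64 bytes, zero-padded: |K'| = 64.

64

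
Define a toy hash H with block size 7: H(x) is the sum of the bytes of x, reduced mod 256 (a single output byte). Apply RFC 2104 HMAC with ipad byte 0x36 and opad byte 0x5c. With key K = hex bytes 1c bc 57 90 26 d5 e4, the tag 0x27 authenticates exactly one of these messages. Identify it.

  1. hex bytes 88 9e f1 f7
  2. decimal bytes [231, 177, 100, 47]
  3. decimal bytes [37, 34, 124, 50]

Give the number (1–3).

3

Key hex bytes 1c bc 57 90 26 d5 e4 is exactly B = 7 bytes: K' = 1c bc 57 90 26 d5 e4.
K' ⊕ ipad = 2a 8a 61 a6 10 e3 d2; K' ⊕ opad = 40 e0 0b cc 7a 89 b8.
m1: inner = H(2a 8a 61 a6 10 e3 d2 88 9e f1 f7) = 8e; tag = H(40 e0 0b cc 7a 89 b8 8e) = 40
m2: inner = H(2a 8a 61 a6 10 e3 d2 e7 b1 64 2f) = ab; tag = H(40 e0 0b cc 7a 89 b8 ab) = 5d
m3: inner = H(2a 8a 61 a6 10 e3 d2 25 22 7c 32) = 75; tag = H(40 e0 0b cc 7a 89 b8 75) = 27 ← matches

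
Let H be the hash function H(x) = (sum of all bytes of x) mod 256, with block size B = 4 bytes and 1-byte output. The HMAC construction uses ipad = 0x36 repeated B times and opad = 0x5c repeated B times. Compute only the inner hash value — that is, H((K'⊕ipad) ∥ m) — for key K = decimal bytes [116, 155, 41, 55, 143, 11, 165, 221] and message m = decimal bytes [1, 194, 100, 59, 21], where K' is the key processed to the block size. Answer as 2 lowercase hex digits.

Key decimal bytes [116, 155, 41, 55, 143, 11, 165, 221] = 74 9b 29 37 8f 0b a5 dd is 8 bytes > B = 4, so hash it first: H(key) = 8b, then zero-pad to 4 bytes: K' = 8b 00 00 00.
K' ⊕ ipad = bd 36 36 36.
Inner input = bd 36 36 36 ∥ 01 c2 64 3b 15.
Inner hash: sum = 189+54+54+54+1+194+100+59+21 = 726; mod 256 = 214 → d6.

d6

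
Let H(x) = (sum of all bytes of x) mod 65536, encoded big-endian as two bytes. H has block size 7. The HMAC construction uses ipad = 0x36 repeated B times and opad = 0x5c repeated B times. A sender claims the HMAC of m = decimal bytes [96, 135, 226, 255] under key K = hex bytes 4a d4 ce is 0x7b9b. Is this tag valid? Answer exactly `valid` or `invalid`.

invalid

Key hex bytes 4a d4 ce is 3 bytes ≤ B = 7; zero-pad to 7 bytes: K' = 4a d4 ce 00 00 00 00.
K' ⊕ ipad = 7c e2 f8 36 36 36 36; K' ⊕ opad = 16 88 92 5c 5c 5c 5c.
Inner hash: sum = 124+226+248+54+54+54+54+96+135+226+255 = 1526 → 05 f6.
Outer hash (recomputed tag): sum = 22+136+146+92+92+92+92+5+246 = 923 → 03 9b.
Recomputed tag = 039b; claimed = 7b9b → mismatch.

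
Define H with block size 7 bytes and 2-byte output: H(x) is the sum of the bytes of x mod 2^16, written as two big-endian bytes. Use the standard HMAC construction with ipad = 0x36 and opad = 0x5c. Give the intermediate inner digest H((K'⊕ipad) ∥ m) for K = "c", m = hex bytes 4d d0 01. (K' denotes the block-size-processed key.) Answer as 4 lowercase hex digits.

Key "c" = 63 is 1 byte ≤ B = 7; zero-pad to 7 bytes: K' = 63 00 00 00 00 00 00.
K' ⊕ ipad = 55 36 36 36 36 36 36.
Inner input = 55 36 36 36 36 36 36 ∥ 4d d0 01.
Inner hash: sum = 85+54+54+54+54+54+54+77+208+1 = 695 → 02 b7.

02b7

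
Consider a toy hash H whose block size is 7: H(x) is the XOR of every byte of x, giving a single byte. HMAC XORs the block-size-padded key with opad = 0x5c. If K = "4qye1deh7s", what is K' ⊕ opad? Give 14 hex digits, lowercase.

195c5c5c5c5c5c

Key "4qye1deh7s" = 34 71 79 65 31 64 65 68 37 73 is 10 bytes > B = 7, so hash it first: H(key) = 45, then zero-pad to 7 bytes: K' = 45 00 00 00 00 00 00.
XOR each byte with 0x5c: 45⊕5c=19, 00⊕5c=5c, 00⊕5c=5c, 00⊕5c=5c, 00⊕5c=5c, 00⊕5c=5c, 00⊕5c=5c.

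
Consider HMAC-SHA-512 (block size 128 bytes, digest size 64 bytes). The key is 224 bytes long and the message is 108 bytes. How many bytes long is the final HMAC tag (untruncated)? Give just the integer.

The tag is one SHA-512 digest: 64 bytes.

64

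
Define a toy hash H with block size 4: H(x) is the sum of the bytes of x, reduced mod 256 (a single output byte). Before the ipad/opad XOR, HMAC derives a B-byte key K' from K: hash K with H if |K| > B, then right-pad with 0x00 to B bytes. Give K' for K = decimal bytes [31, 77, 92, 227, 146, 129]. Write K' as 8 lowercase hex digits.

be000000

|K| = 6 > B = 4, so first hash the key.
H(K): sum = 31+77+92+227+146+129 = 702; mod 256 = 190 → be.
Zero-pad H(K) = be to 4 bytes: K' = be 00 00 00.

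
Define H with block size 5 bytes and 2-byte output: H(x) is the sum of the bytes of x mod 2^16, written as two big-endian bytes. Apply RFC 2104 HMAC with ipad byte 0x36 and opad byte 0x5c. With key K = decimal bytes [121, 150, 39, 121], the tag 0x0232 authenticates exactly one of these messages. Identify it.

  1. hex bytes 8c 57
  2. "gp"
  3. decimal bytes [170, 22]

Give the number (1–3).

3

Key decimal bytes [121, 150, 39, 121] = 79 96 27 79 is 4 bytes ≤ B = 5; zero-pad to 5 bytes: K' = 79 96 27 79 00.
K' ⊕ ipad = 4f a0 11 4f 36; K' ⊕ opad = 25 ca 7b 25 5c.
m1: inner = H(4f a0 11 4f 36 8c 57) = 02 68; tag = H(25 ca 7b 25 5c 02 68) = 0255
m2: inner = H(4f a0 11 4f 36 67 70) = 02 5c; tag = H(25 ca 7b 25 5c 02 5c) = 0249
m3: inner = H(4f a0 11 4f 36 aa 16) = 02 45; tag = H(25 ca 7b 25 5c 02 45) = 0232 ← matches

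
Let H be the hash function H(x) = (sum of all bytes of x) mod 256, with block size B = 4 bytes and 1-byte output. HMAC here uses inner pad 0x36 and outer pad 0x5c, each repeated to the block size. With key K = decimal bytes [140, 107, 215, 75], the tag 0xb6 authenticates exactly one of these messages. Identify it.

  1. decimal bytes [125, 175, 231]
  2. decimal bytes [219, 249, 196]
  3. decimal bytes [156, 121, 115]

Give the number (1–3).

Key decimal bytes [140, 107, 215, 75] = 8c 6b d7 4b is exactly B = 4 bytes: K' = 8c 6b d7 4b.
K' ⊕ ipad = ba 5d e1 7d; K' ⊕ opad = d0 37 8b 17.
m1: inner = H(ba 5d e1 7d 7d af e7) = 88; tag = H(d0 37 8b 17 88) = 31
m2: inner = H(ba 5d e1 7d db f9 c4) = 0d; tag = H(d0 37 8b 17 0d) = b6 ← matches
m3: inner = H(ba 5d e1 7d 9c 79 73) = fd; tag = H(d0 37 8b 17 fd) = a6

2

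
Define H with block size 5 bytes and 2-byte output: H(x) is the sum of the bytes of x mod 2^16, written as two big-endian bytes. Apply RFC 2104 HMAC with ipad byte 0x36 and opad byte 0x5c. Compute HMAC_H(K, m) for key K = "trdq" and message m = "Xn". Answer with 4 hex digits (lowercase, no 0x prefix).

0134

Key "trdq" = 74 72 64 71 is 4 bytes ≤ B = 5; zero-pad to 5 bytes: K' = 74 72 64 71 00.
K' ⊕ ipad = 42 44 52 47 36.  K' ⊕ opad = 28 2e 38 2d 5c.
Inner input = (K'⊕ipad) ∥ m = 42 44 52 47 36 ∥ 58 6e.
Inner hash: sum = 66+68+82+71+54+88+110 = 539 → 02 1b.
Outer input = (K'⊕opad) ∥ inner = 28 2e 38 2d 5c ∥ 02 1b.
Outer hash (tag): sum = 40+46+56+45+92+2+27 = 308 → 01 34.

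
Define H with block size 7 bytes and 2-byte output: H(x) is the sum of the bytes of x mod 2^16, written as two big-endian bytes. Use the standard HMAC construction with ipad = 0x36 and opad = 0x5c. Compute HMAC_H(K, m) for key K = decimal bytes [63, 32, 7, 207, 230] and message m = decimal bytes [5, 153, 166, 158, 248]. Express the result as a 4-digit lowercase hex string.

03a3

Key decimal bytes [63, 32, 7, 207, 230] = 3f 20 07 cf e6 is 5 bytes ≤ B = 7; zero-pad to 7 bytes: K' = 3f 20 07 cf e6 00 00.
K' ⊕ ipad = 09 16 31 f9 d0 36 36.  K' ⊕ opad = 63 7c 5b 93 ba 5c 5c.
Inner input = (K'⊕ipad) ∥ m = 09 16 31 f9 d0 36 36 ∥ 05 99 a6 9e f8.
Inner hash: sum = 9+22+49+249+208+54+54+5+153+166+158+248 = 1375 → 05 5f.
Outer input = (K'⊕opad) ∥ inner = 63 7c 5b 93 ba 5c 5c ∥ 05 5f.
Outer hash (tag): sum = 99+124+91+147+186+92+92+5+95 = 931 → 03 a3.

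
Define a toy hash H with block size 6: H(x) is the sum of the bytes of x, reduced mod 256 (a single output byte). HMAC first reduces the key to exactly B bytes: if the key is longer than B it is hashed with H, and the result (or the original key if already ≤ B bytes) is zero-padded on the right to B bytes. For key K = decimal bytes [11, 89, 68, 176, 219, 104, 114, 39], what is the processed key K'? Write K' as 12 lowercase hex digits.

|K| = 8 > B = 6, so first hash the key.
H(K): sum = 11+89+68+176+219+104+114+39 = 820; mod 256 = 52 → 34.
Zero-pad H(K) = 34 to 6 bytes: K' = 34 00 00 00 00 00.

340000000000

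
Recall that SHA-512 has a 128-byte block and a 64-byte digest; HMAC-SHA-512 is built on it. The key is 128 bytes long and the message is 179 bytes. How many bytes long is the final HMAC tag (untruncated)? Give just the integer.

The tag is one SHA-512 digest: 64 bytes.

64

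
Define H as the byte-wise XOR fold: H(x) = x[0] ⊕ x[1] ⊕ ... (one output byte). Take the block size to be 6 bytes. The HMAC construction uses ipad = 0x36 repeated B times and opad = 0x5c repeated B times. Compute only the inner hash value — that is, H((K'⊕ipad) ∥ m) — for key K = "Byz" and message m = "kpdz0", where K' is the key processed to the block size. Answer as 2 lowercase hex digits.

74

Key "Byz" = 42 79 7a is 3 bytes ≤ B = 6; zero-pad to 6 bytes: K' = 42 79 7a 00 00 00.
K' ⊕ ipad = 74 4f 4c 36 36 36.
Inner input = 74 4f 4c 36 36 36 ∥ 6b 70 64 7a 30.
Inner hash: XOR 74⊕4f⊕4c⊕36⊕36⊕36⊕6b⊕70⊕64⊕7a⊕30 = 74.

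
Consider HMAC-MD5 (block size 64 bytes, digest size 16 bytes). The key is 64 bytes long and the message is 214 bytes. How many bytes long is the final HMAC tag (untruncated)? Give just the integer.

16

The tag is one MD5 digest: 16 bytes.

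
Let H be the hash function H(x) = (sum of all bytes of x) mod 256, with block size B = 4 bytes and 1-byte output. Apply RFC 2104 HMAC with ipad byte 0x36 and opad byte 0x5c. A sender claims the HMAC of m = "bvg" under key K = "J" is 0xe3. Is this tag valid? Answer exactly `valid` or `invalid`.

Key "J" = 4a is 1 byte ≤ B = 4; zero-pad to 4 bytes: K' = 4a 00 00 00.
K' ⊕ ipad = 7c 36 36 36; K' ⊕ opad = 16 5c 5c 5c.
Inner hash: sum = 124+54+54+54+98+118+103 = 605; mod 256 = 93 → 5d.
Outer hash (recomputed tag): sum = 22+92+92+92+93 = 391; mod 256 = 135 → 87.
Recomputed tag = 87; claimed = e3 → mismatch.

invalid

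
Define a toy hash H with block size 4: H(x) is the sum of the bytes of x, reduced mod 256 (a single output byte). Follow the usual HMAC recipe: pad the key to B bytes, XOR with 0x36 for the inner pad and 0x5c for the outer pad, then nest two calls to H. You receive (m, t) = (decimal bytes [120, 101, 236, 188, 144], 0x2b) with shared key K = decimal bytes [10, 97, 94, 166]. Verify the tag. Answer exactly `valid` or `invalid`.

Key decimal bytes [10, 97, 94, 166] = 0a 61 5e a6 is exactly B = 4 bytes: K' = 0a 61 5e a6.
K' ⊕ ipad = 3c 57 68 90; K' ⊕ opad = 56 3d 02 fa.
Inner hash: sum = 60+87+104+144+120+101+236+188+144 = 1184; mod 256 = 160 → a0.
Outer hash (recomputed tag): sum = 86+61+2+250+160 = 559; mod 256 = 47 → 2f.
Recomputed tag = 2f; claimed = 2b → mismatch.

invalid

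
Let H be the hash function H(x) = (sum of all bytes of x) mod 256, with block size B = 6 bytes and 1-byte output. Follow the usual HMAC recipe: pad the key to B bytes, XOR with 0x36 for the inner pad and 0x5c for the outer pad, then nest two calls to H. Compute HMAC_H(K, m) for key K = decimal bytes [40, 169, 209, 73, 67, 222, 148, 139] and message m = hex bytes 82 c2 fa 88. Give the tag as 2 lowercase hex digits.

Key decimal bytes [40, 169, 209, 73, 67, 222, 148, 139] = 28 a9 d1 49 43 de 94 8b is 8 bytes > B = 6, so hash it first: H(key) = 2b, then zero-pad to 6 bytes: K' = 2b 00 00 00 00 00.
K' ⊕ ipad = 1d 36 36 36 36 36.  K' ⊕ opad = 77 5c 5c 5c 5c 5c.
Inner input = (K'⊕ipad) ∥ m = 1d 36 36 36 36 36 ∥ 82 c2 fa 88.
Inner hash: sum = 29+54+54+54+54+54+130+194+250+136 = 1009; mod 256 = 241 → f1.
Outer input = (K'⊕opad) ∥ inner = 77 5c 5c 5c 5c 5c ∥ f1.
Outer hash (tag): sum = 119+92+92+92+92+92+241 = 820; mod 256 = 52 → 34.

34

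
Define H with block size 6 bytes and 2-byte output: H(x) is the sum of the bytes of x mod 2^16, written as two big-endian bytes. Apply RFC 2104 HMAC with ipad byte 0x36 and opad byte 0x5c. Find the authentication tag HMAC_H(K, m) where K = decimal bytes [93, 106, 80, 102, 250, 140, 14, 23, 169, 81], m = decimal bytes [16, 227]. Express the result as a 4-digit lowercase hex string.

0259

Key decimal bytes [93, 106, 80, 102, 250, 140, 14, 23, 169, 81] = 5d 6a 50 66 fa 8c 0e 17 a9 51 is 10 bytes > B = 6, so hash it first: H(key) = 04 22, then zero-pad to 6 bytes: K' = 04 22 00 00 00 00.
K' ⊕ ipad = 32 14 36 36 36 36.  K' ⊕ opad = 58 7e 5c 5c 5c 5c.
Inner input = (K'⊕ipad) ∥ m = 32 14 36 36 36 36 ∥ 10 e3.
Inner hash: sum = 50+20+54+54+54+54+16+227 = 529 → 02 11.
Outer input = (K'⊕opad) ∥ inner = 58 7e 5c 5c 5c 5c ∥ 02 11.
Outer hash (tag): sum = 88+126+92+92+92+92+2+17 = 601 → 02 59.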